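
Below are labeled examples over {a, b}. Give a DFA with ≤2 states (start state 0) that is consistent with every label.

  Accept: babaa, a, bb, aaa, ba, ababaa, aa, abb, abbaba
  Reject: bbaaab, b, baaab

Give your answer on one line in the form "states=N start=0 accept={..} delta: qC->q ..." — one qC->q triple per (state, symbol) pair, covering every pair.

Fold the examples into a partial DFA from state 0: repeatedly fix the first undefined (state, symbol) met by the shortest-then-alphabetical prefix, trying targets in increasing order and rejecting any under which an Accept and a Reject string meet in one state with the same remainder; add a state when all current targets are rejected. Accepting states are where Accept strings end.
a: 0a undefined. 0a->0: ok.
b: 0b undefined. 0b->0: no, babaa/bbaaab meet in 0. Open state 1: 0b->1.
ba: 1a undefined. 1a->0: ok.
bb: 1b undefined. 1b->0: ok.
All examples now run through 2 states with every (state, symbol) defined. Accept strings end in {0}, Reject strings end in {1}; accept={0}.

states=2 start=0 accept={0} delta: 0a->0 0b->1 1a->0 1b->0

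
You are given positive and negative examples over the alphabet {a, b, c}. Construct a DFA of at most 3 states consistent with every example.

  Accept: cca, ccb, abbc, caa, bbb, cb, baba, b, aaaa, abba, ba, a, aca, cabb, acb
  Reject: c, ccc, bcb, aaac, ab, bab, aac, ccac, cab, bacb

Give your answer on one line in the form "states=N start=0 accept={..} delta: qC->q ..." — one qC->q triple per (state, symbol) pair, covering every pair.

Fold the examples into a partial DFA from state 0: repeatedly fix the first undefined (state, symbol) met by the shortest-then-alphabetical prefix, trying targets in increasing order and rejecting any under which an Accept and a Reject string meet in one state with the same remainder; add a state when all current targets are rejected. Accepting states are where Accept strings end.
a: 0a undefined. 0a->0: no, b/ab meet in 0 with "b" left. Open state 1: 0a->1.
b: 0b undefined. 0b->0: no, cb/bcb meet in 0 with "cb" left. 0b->1: no, acb/bcb meet in 1 with "cb" left. Open state 2: 0b->2.
c: 0c undefined. 0c->0: ok.
aa: 1a undefined. 1a->0: no, caa/c meet in 0. 1a->1: ok.
ab: 1b undefined. 1b->0: ok.
ac: 1c undefined. 1c->0: ok.
ba: 2a undefined. 2a->0: no, ccb/bab meet in 2. 2a->1: no, ccb/bacb meet in 2. 2a->2: ok.
bb: 2b undefined. 2b->0: ok.
bc: 2c undefined. 2c->0: no, ccb/bcb meet in 2. 2c->1: ok.
All examples now run through 3 states with every (state, symbol) defined. Accept strings end in {1,2}, Reject strings end in {0}; accept={1,2}.

states=3 start=0 accept={1,2} delta: 0a->1 0b->2 0c->0 1a->1 1b->0 1c->0 2a->2 2b->0 2c->1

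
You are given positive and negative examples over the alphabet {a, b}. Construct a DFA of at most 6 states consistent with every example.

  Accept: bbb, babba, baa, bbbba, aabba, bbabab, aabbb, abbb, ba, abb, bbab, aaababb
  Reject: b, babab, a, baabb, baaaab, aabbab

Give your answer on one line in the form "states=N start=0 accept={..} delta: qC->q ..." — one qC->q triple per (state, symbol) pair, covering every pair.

State merging on the prefix tree: take the shortest (then alphabetical) example prefix whose next move is undefined and point that move at state 0, else 1, else 2, ...; a target is out if some Accept/Reject pair would then sit in one state with the same input left (inseparable). If every existing state is out, open a new one.
a: 0a undefined. 0a->0: no, bbab/aabbab meet in 0 with "bbab" left. Open state 1: 0a->1.
b: 0b undefined. 0b->0: no, bbb/b meet in 0. 0b->1: ok.
aa: 1a undefined. 1a->0: no, bbb/baabb meet in 1 with "bb" left. 1a->1: no, bbb/baabb meet in 1 with "bb" left. Open state 2: 1a->2.
ab: 1b undefined. 1b->0: no, bbb/b meet in 1. 1b->1: no, bbb/b meet in 1. 1b->2: ok.
aaa: 2a undefined. 2a->0: no, bbb/baaaab meet in 2 with "b" left. 2a->1: no, bbb/baabb meet in 2 with "b" left. 2a->2: no, bbb/baaaab meet in 2 with "b" left. Open state 3: 2a->3.
aab: 2b undefined. 2b->0: no, bbb/aabbab meet in 0. 2b->1: no, bbb/b meet in 1. 2b->2: no, bbab/babab meet in 3 with "b" left. 2b->3: no, bbabab/aabbab meet in 3 with "bab" left. Open state 4: 2b->4.
aaab: 3b undefined. 3b->0: ok.
aabb: 4b undefined. 4b->0: no, babba/b meet in 1. 4b->1: no, bbb/aabbab meet in 4. 4b->2: no, bbab/aabbab meet in 0. 4b->3: ok.
baaa: 3a undefined. 3a->0: no, bbabab/baaaab meet in 2. 3a->1: no, bbb/baaaab meet in 4. 3a->2: no, bbb/aabbab meet in 4. 3a->3: no, aabbb/baaaab meet in 0. 3a->4: no, baa/aabbab meet in 3. Open state 5: 3a->5.
baba: 4a undefined. 4a->0: ok.
baaaa: 5a undefined. 5a->0: ok.
aabbab: 5b undefined. 5b->0: no, aabbb/aabbab meet in 0. 5b->1: ok.
All examples now run through 6 states with every (state, symbol) defined. Accept strings end in {0,2,3,4,5}, Reject strings end in {1}; accept={0,2,3,4,5}.

states=6 start=0 accept={0,2,3,4,5} delta: 0a->1 0b->1 1a->2 1b->2 2a->3 2b->4 3a->5 3b->0 4a->0 4b->3 5a->0 5b->1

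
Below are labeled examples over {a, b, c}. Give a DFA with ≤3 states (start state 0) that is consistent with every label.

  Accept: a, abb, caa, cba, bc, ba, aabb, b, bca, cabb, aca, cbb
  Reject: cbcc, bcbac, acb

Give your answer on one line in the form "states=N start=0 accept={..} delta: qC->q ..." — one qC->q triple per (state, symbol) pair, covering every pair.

Grow the machine one transition at a time. Run the examples from 0; the earliest place one falls off (shortest prefix, ties alphabetical) gets sent to the lowest-numbered state that keeps every Accept/Reject pair distinguishable — a pair clashes when both reach the same state with identical unread suffix — and to a fresh state only if none does.
a: 0a undefined. 0a->0: ok.
b: 0b undefined. 0b->0: ok.
c: 0c undefined. 0c->0: no, a/cbcc meet in 0. Open state 1: 0c->1.
ca: 1a undefined. 1a->0: ok.
cb: 1b undefined. 1b->0: no, a/acb meet in 0. 1b->1: no, bc/bcbac meet in 1. Open state 2: 1b->2.
cba: 2a undefined. 2a->0: no, bc/bcbac meet in 1. 2a->1: ok.
cbb: 2b undefined. 2b->0: ok.
cbc: 2c undefined. 2c->0: no, cba/cbcc meet in 1. 2c->1: ok.
cbcc: 1c undefined. 1c->0: no, a/cbcc meet in 0. 1c->1: no, cba/cbcc meet in 1. 1c->2: ok.
All examples now run through 3 states with every (state, symbol) defined. Accept strings end in {0,1}, Reject strings end in {2}; accept={0,1}.

states=3 start=0 accept={0,1} delta: 0a->0 0b->0 0c->1 1a->0 1b->2 1c->2 2a->1 2b->0 2c->1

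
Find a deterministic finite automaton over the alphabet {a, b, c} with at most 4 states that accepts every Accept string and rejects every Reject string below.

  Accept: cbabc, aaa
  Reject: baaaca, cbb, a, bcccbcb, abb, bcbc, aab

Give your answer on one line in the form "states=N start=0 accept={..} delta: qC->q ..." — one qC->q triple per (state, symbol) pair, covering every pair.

Grow the machine one transition at a time. Run the examples from 0; the earliest place one falls off (shortest prefix, ties alphabetical) gets sent to the lowest-numbered state that keeps every Accept/Reject pair distinguishable — a pair clashes when both reach the same state with identical unread suffix — and to a fresh state only if none does.
a: 0a undefined. 0a->0: no, aaa/a meet in 0. Open state 1: 0a->1.
b: 0b undefined. 0b->0: ok.
c: 0c undefined. 0c->0: ok.
aa: 1a undefined. 1a->0: no, aaa/a meet in 1. 1a->1: no, aaa/a meet in 1. Open state 2: 1a->2.
ab: 1b undefined. 1b->0: no, cbabc/cbb meet in 0. 1b->1: ok.
aaa: 2a undefined. 2a->0: no, aaa/cbb meet in 0. 2a->1: no, aaa/a meet in 1. 2a->2: ok.
aab: 2b undefined. 2b->0: ok.
baaac: 2c undefined. 2c->0: ok.
cbabc: 1c undefined. 1c->0: no, cbabc/cbb meet in 0. 1c->1: no, cbabc/baaaca meet in 1. 1c->2: ok.
All examples now run through 3 states with every (state, symbol) defined. Accept strings end in {2}, Reject strings end in {0,1}; accept={2}.

states=3 start=0 accept={2} delta: 0a->1 0b->0 0c->0 1a->2 1b->1 1c->2 2a->2 2b->0 2c->0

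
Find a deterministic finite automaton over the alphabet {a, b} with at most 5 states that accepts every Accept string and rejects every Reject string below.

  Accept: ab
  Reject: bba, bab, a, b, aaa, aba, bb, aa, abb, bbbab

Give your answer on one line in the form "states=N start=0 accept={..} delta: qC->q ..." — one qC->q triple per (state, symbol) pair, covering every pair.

Grow the machine one transition at a time. Run the examples from 0; the earliest place one falls off (shortest prefix, ties alphabetical) gets sent to the lowest-numbered state that keeps every Accept/Reject pair distinguishable — a pair clashes when both reach the same state with identical unread suffix — and to a fresh state only if none does.
a: 0a undefined. 0a->0: no, ab/b meet in 0 with "b" left. Open state 1: 0a->1.
b: 0b undefined. 0b->0: no, ab/bab meet in 1 with "b" left. 0b->1: no, ab/bb meet in 1 with "b" left. Open state 2: 0b->2.
aa: 1a undefined. 1a->0: ok.
ab: 1b undefined. 1b->0: no, ab/aa meet in 0. 1b->1: no, ab/a meet in 1. 1b->2: no, ab/b meet in 2. Open state 3: 1b->3.
ba: 2a undefined. 2a->0: ok.
bb: 2b undefined. 2b->0: ok.
aba: 3a undefined. 3a->0: ok.
abb: 3b undefined. 3b->0: ok.
All examples now run through 4 states with every (state, symbol) defined. Accept strings end in {3}, Reject strings end in {0,1,2}; accept={3}.

states=4 start=0 accept={3} delta: 0a->1 0b->2 1a->0 1b->3 2a->0 2b->0 3a->0 3b->0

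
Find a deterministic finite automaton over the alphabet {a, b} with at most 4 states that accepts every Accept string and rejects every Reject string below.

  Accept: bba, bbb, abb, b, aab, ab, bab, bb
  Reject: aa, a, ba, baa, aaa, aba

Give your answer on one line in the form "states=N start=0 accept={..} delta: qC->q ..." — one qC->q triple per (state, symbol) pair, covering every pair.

Fold the examples into a partial DFA from state 0: repeatedly fix the first undefined (state, symbol) met by the shortest-then-alphabetical prefix, trying targets in increasing order and rejecting any under which an Accept and a Reject string meet in one state with the same remainder; add a state when all current targets are rejected. Accepting states are where Accept strings end.
a: 0a undefined. 0a->0: ok.
b: 0b undefined. 0b->0: no, bba/aa meet in 0. Open state 1: 0b->1.
ba: 1a undefined. 1a->0: ok.
bb: 1b undefined. 1b->0: no, bba/aa meet in 0. 1b->1: no, bba/aa meet in 0. Open state 2: 1b->2.
bba: 2a undefined. 2a->0: no, bba/aa meet in 0. 2a->1: ok.
bbb: 2b undefined. 2b->0: no, bbb/aa meet in 0. 2b->1: ok.
All examples now run through 3 states with every (state, symbol) defined. Accept strings end in {1,2}, Reject strings end in {0}; accept={1,2}.

states=3 start=0 accept={1,2} delta: 0a->0 0b->1 1a->0 1b->2 2a->1 2b->1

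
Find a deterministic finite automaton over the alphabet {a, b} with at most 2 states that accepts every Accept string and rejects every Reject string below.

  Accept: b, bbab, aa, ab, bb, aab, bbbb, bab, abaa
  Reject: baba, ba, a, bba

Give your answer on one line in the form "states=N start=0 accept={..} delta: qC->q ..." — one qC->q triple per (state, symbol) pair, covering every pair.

states=2 start=0 accept={0} delta: 0a->1 0b->0 1a->0 1b->0

State merging on the prefix tree: take the shortest (then alphabetical) example prefix whose next move is undefined and point that move at state 0, else 1, else 2, ...; a target is out if some Accept/Reject pair would then sit in one state with the same input left (inseparable). If every existing state is out, open a new one.
a: 0a undefined. 0a->0: no, aa/a meet in 0. Open state 1: 0a->1.
b: 0b undefined. 0b->0: ok.
aa: 1a undefined. 1a->0: ok.
ab: 1b undefined. 1b->0: ok.
All examples now run through 2 states with every (state, symbol) defined. Accept strings end in {0}, Reject strings end in {1}; accept={0}.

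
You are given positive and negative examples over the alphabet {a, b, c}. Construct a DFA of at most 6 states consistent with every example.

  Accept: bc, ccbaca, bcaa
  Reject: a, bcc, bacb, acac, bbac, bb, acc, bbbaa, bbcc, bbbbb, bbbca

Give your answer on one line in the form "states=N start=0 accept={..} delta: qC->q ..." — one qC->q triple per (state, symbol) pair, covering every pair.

Fold the examples into a partial DFA from state 0: repeatedly fix the first undefined (state, symbol) met by the shortest-then-alphabetical prefix, trying targets in increasing order and rejecting any under which an Accept and a Reject string meet in one state with the same remainder; add a state when all current targets are rejected. Accepting states are where Accept strings end.
a: 0a undefined. 0a->0: ok.
b: 0b undefined. 0b->0: no, bc/bbac meet in 0 with "c" left. Open state 1: 0b->1.
c: 0c undefined. 0c->0: ok.
ba: 1a undefined. 1a->0: no, ccbaca/a meet in 0. 1a->1: ok.
bb: 1b undefined. 1b->0: no, ccbaca/bbbca meet in 1 with "ca" left. 1b->1: no, bc/bbac meet in 1 with "c" left. Open state 2: 1b->2.
bc: 1c undefined. 1c->0: no, bc/a meet in 0. 1c->1: no, bc/bcc meet in 1. 1c->2: no, bc/bb meet in 2. Open state 3: 1c->3.
bba: 2a undefined. 2a->0: ok.
bbb: 2b undefined. 2b->0: ok.
bbc: 2c undefined. 2c->0: ok.
bca: 3a undefined. 3a->0: no, ccbaca/a meet in 0. 3a->1: ok.
bcc: 3c undefined. 3c->0: ok.
bacb: 3b undefined. 3b->0: ok.
All examples now run through 4 states with every (state, symbol) defined. Accept strings end in {1,3}, Reject strings end in {0,2}; accept={1,3}.

states=4 start=0 accept={1,3} delta: 0a->0 0b->1 0c->0 1a->1 1b->2 1c->3 2a->0 2b->0 2c->0 3a->1 3b->0 3c->0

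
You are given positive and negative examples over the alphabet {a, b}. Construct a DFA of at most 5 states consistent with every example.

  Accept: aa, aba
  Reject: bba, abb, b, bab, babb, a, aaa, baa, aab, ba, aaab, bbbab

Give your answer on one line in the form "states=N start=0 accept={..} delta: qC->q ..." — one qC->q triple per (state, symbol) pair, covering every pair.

states=3 start=0 accept={0} delta: 0a->1 0b->2 1a->0 1b->1 2a->2 2b->2

Fold the examples into a partial DFA from state 0: repeatedly fix the first undefined (state, symbol) met by the shortest-then-alphabetical prefix, trying targets in increasing order and rejecting any under which an Accept and a Reject string meet in one state with the same remainder; add a state when all current targets are rejected. Accepting states are where Accept strings end.
a: 0a undefined. 0a->0: no, aa/a meet in 0. Open state 1: 0a->1.
b: 0b undefined. 0b->0: no, aa/baa meet in 1 with "a" left. 0b->1: no, aa/ba meet in 1 with "a" left. Open state 2: 0b->2.
aa: 1a undefined. 1a->0: ok.
ab: 1b undefined. 1b->0: no, aa/aaab meet in 0. 1b->1: ok.
ba: 2a undefined. 2a->0: no, aa/ba meet in 0. 2a->1: no, aa/baa meet in 0. 2a->2: ok.
bb: 2b undefined. 2b->0: no, aa/bab meet in 0. 2b->1: no, aa/bba meet in 0. 2b->2: ok.
All examples now run through 3 states with every (state, symbol) defined. Accept strings end in {0}, Reject strings end in {1,2}; accept={0}.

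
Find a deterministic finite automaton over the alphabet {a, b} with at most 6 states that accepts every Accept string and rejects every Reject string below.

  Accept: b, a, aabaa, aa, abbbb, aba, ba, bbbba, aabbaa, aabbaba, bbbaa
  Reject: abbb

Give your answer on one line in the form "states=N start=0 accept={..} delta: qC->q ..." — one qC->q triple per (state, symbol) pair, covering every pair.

states=4 start=0 accept={0,1} delta: 0a->0 0b->1 1a->0 1b->2 2a->0 2b->3 3a->0 3b->0

State merging on the prefix tree: take the shortest (then alphabetical) example prefix whose next move is undefined and point that move at state 0, else 1, else 2, ...; a target is out if some Accept/Reject pair would then sit in one state with the same input left (inseparable). If every existing state is out, open a new one.
a: 0a undefined. 0a->0: ok.
b: 0b undefined. 0b->0: no, b/abbb meet in 0. Open state 1: 0b->1.
ba: 1a undefined. 1a->0: ok.
bb: 1b undefined. 1b->0: no, b/abbb meet in 1. 1b->1: no, b/abbb meet in 1. Open state 2: 1b->2.
bbb: 2b undefined. 2b->0: no, a/abbb meet in 0. 2b->1: no, b/abbb meet in 1. 2b->2: no, abbbb/abbb meet in 2. Open state 3: 2b->3.
bbba: 3a undefined. 3a->0: ok.
bbbb: 3b undefined. 3b->0: ok.
aabba: 2a undefined. 2a->0: ok.
All examples now run through 4 states with every (state, symbol) defined. Accept strings end in {0,1}, Reject strings end in {3}; accept={0,1}.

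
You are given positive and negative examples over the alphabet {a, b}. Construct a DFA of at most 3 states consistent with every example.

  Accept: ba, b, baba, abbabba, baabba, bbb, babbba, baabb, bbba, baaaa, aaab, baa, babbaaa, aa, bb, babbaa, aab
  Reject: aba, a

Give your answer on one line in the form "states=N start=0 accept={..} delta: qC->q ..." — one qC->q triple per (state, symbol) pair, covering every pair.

Grow the machine one transition at a time. Run the examples from 0; the earliest place one falls off (shortest prefix, ties alphabetical) gets sent to the lowest-numbered state that keeps every Accept/Reject pair distinguishable — a pair clashes when both reach the same state with identical unread suffix — and to a fresh state only if none does.
a: 0a undefined. 0a->0: no, ba/aba meet in 0 with "ba" left. Open state 1: 0a->1.
b: 0b undefined. 0b->0: no, ba/a meet in 1. 0b->1: no, b/a meet in 1. Open state 2: 0b->2.
aa: 1a undefined. 1a->0: ok.
ab: 1b undefined. 1b->0: ok.
ba: 2a undefined. 2a->0: no, baaaa/aba meet in 1. 2a->1: no, ba/aba meet in 1. 2a->2: ok.
bb: 2b undefined. 2b->0: no, baba/aba meet in 1. 2b->1: no, abbabba/aba meet in 1. 2b->2: ok.
All examples now run through 3 states with every (state, symbol) defined. Accept strings end in {0,2}, Reject strings end in {1}; accept={0,2}.

states=3 start=0 accept={0,2} delta: 0a->1 0b->2 1a->0 1b->0 2a->2 2b->2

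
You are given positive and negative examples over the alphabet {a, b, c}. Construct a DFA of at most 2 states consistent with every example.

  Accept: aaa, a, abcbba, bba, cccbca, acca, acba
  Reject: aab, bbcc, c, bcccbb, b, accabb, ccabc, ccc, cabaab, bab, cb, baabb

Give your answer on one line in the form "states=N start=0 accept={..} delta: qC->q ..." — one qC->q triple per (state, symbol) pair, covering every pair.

State merging on the prefix tree: take the shortest (then alphabetical) example prefix whose next move is undefined and point that move at state 0, else 1, else 2, ...; a target is out if some Accept/Reject pair would then sit in one state with the same input left (inseparable). If every existing state is out, open a new one.
a: 0a undefined. 0a->0: ok.
b: 0b undefined. 0b->0: no, aaa/aab meet in 0. Open state 1: 0b->1.
c: 0c undefined. 0c->0: no, aaa/c meet in 0. 0c->1: ok.
ba: 1a undefined. 1a->0: ok.
bb: 1b undefined. 1b->0: no, aaa/cb meet in 0. 1b->1: ok.
bc: 1c undefined. 1c->0: no, aaa/ccabc meet in 0. 1c->1: ok.
All examples now run through 2 states with every (state, symbol) defined. Accept strings end in {0}, Reject strings end in {1}; accept={0}.

states=2 start=0 accept={0} delta: 0a->0 0b->1 0c->1 1a->0 1b->1 1c->1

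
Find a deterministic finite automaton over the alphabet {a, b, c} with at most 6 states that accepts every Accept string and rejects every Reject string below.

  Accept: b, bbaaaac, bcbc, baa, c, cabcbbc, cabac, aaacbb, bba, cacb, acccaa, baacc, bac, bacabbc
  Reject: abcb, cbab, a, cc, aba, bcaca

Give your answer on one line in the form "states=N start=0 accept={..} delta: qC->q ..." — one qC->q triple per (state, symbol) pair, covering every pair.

State merging on the prefix tree: take the shortest (then alphabetical) example prefix whose next move is undefined and point that move at state 0, else 1, else 2, ...; a target is out if some Accept/Reject pair would then sit in one state with the same input left (inseparable). If every existing state is out, open a new one.
a: 0a undefined. 0a->0: ok.
b: 0b undefined. 0b->0: no, b/a meet in 0. Open state 1: 0b->1.
c: 0c undefined. 0c->0: no, c/a meet in 0. 0c->1: ok.
ba: 1a undefined. 1a->0: no, baa/a meet in 0. 1a->1: no, b/aba meet in 1. Open state 2: 1a->2.
bb: 1b undefined. 1b->0: no, b/cbab meet in 1. 1b->1: no, bba/aba meet in 2. 1b->2: ok.
bc: 1c undefined. 1c->0: no, b/abcb meet in 1. 1c->1: no, b/cc meet in 1. 1c->2: no, aaacbb/abcb meet in 2 with "b" left. Open state 3: 1c->3.
baa: 2a undefined. 2a->0: no, b/cbab meet in 1. 2a->1: ok.
bac: 2c undefined. 2c->0: no, bbaaaac/a meet in 0. 2c->1: no, cacb/cbab meet in 2. 2c->2: no, bbaaaac/cbab meet in 2. 2c->3: no, bbaaaac/cc meet in 3. Open state 4: 2c->4.
bca: 3a undefined. 3a->0: ok.
bcb: 3b undefined. 3b->0: ok.
cab: 2b undefined. 2b->0: no, aaacbb/abcb meet in 0. 2b->1: no, cabcbbc/cc meet in 3. 2b->2: no, cabac/cc meet in 3. 2b->3: no, aaacbb/cc meet in 3. 2b->4: ok.
accc: 3c undefined. 3c->0: no, acccaa/abcb meet in 0. 3c->1: ok.
baca: 4a undefined. 4a->0: ok.
cabc: 4c undefined. 4c->0: ok.
cacb: 4b undefined. 4b->0: no, cacb/abcb meet in 0. 4b->1: ok.
All examples now run through 5 states with every (state, symbol) defined. Accept strings end in {1,4}, Reject strings end in {0,2,3}; accept={1,4}.

states=5 start=0 accept={1,4} delta: 0a->0 0b->1 0c->1 1a->2 1b->2 1c->3 2a->1 2b->4 2c->4 3a->0 3b->0 3c->1 4a->0 4b->1 4c->0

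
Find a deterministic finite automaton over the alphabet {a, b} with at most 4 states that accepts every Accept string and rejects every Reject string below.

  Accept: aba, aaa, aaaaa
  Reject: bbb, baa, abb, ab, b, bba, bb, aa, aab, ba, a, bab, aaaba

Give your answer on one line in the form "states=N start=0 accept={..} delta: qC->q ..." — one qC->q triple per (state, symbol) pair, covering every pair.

states=4 start=0 accept={3} delta: 0a->1 0b->0 1a->2 1b->2 2a->3 2b->0 3a->2 3b->0

Grow the machine one transition at a time. Run the examples from 0; the earliest place one falls off (shortest prefix, ties alphabetical) gets sent to the lowest-numbered state that keeps every Accept/Reject pair distinguishable — a pair clashes when both reach the same state with identical unread suffix — and to a fresh state only if none does.
a: 0a undefined. 0a->0: no, aba/ba meet in 0 with "ba" left. Open state 1: 0a->1.
b: 0b undefined. 0b->0: ok.
aa: 1a undefined. 1a->0: no, aba/aaaba meet in 1 with "ba" left. 1a->1: no, aba/aaaba meet in 1 with "ba" left. Open state 2: 1a->2.
ab: 1b undefined. 1b->0: no, aba/bba meet in 1. 1b->1: no, aba/baa meet in 2. 1b->2: ok.
aaa: 2a undefined. 2a->0: no, aba/bbb meet in 0. 2a->1: no, aba/bba meet in 1. 2a->2: no, aba/baa meet in 2. Open state 3: 2a->3.
aab: 2b undefined. 2b->0: ok.
aaaa: 3a undefined. 3a->0: no, aaaaa/bba meet in 1. 3a->1: no, aaaaa/baa meet in 2. 3a->2: ok.
aaab: 3b undefined. 3b->0: ok.
All examples now run through 4 states with every (state, symbol) defined. Accept strings end in {3}, Reject strings end in {0,1,2}; accept={3}.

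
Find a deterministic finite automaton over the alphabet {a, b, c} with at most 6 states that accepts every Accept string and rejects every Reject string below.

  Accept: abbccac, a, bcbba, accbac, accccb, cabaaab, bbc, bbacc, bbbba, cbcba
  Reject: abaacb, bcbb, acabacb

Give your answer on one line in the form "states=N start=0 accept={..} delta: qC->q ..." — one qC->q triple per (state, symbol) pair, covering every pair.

states=3 start=0 accept={0,1} delta: 0a->0 0b->0 0c->1 1a->0 1b->2 1c->0 2a->0 2b->2 2c->0

Grow the machine one transition at a time. Run the examples from 0; the earliest place one falls off (shortest prefix, ties alphabetical) gets sent to the lowest-numbered state that keeps every Accept/Reject pair distinguishable — a pair clashes when both reach the same state with identical unread suffix — and to a fresh state only if none does.
a: 0a undefined. 0a->0: ok.
b: 0b undefined. 0b->0: ok.
c: 0c undefined. 0c->0: no, abbccac/abaacb meet in 0. Open state 1: 0c->1.
ca: 1a undefined. 1a->0: ok.
cb: 1b undefined. 1b->0: no, a/abaacb meet in 0. 1b->1: no, bbc/abaacb meet in 1. Open state 2: 1b->2.
acc: 1c undefined. 1c->0: ok.
cbc: 2c undefined. 2c->0: ok.
bcbb: 2b undefined. 2b->0: no, a/bcbb meet in 0. 2b->1: no, abbccac/bcbb meet in 1. 2b->2: ok.
bcbba: 2a undefined. 2a->0: ok.
All examples now run through 3 states with every (state, symbol) defined. Accept strings end in {0,1}, Reject strings end in {2}; accept={0,1}.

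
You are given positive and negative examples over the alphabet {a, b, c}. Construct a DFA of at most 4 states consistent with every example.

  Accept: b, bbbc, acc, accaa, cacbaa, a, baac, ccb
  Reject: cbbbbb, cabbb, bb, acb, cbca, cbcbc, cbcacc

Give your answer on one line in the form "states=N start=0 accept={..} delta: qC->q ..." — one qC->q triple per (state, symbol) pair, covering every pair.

states=4 start=0 accept={0,1,3} delta: 0a->0 0b->1 0c->1 1a->0 1b->2 1c->0 2a->0 2b->2 2c->3 3a->2 3b->3 3c->2

Fold the examples into a partial DFA from state 0: repeatedly fix the first undefined (state, symbol) met by the shortest-then-alphabetical prefix, trying targets in increasing order and rejecting any under which an Accept and a Reject string meet in one state with the same remainder; add a state when all current targets are rejected. Accepting states are where Accept strings end.
a: 0a undefined. 0a->0: ok.
b: 0b undefined. 0b->0: no, b/bb meet in 0. Open state 1: 0b->1.
c: 0c undefined. 0c->0: no, b/acb meet in 1. 0c->1: ok.
ba: 1a undefined. 1a->0: ok.
bb: 1b undefined. 1b->0: no, b/cabbb meet in 1. 1b->1: no, b/cbbbbb meet in 1. Open state 2: 1b->2.
cc: 1c undefined. 1c->0: ok.
bbb: 2b undefined. 2b->0: no, acc/cbbbbb meet in 0. 2b->1: no, b/cabbb meet in 1. 2b->2: ok.
cbc: 2c undefined. 2c->0: no, bbbc/cbca meet in 0. 2c->1: no, b/cbcbc meet in 1. 2c->2: no, bbbc/cbbbbb meet in 2. Open state 3: 2c->3.
cbca: 3a undefined. 3a->0: no, acc/cbca meet in 0. 3a->1: no, b/cbca meet in 1. 3a->2: ok.
cbcb: 3b undefined. 3b->0: no, b/cbcbc meet in 1. 3b->1: no, acc/cbcbc meet in 0. 3b->2: no, bbbc/cbcbc meet in 3. 3b->3: ok.
cacba: 2a undefined. 2a->0: ok.
cbcbc: 3c undefined. 3c->0: no, acc/cbcbc meet in 0. 3c->1: no, b/cbcbc meet in 1. 3c->2: ok.
All examples now run through 4 states with every (state, symbol) defined. Accept strings end in {0,1,3}, Reject strings end in {2}; accept={0,1,3}.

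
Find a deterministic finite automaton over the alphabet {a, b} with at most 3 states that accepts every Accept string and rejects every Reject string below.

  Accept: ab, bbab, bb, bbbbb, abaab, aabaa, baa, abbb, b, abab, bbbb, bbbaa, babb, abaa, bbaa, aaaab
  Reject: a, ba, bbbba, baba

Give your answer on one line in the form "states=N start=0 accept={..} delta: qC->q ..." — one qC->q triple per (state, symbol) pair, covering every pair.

Fold the examples into a partial DFA from state 0: repeatedly fix the first undefined (state, symbol) met by the shortest-then-alphabetical prefix, trying targets in increasing order and rejecting any under which an Accept and a Reject string meet in one state with the same remainder; add a state when all current targets are rejected. Accepting states are where Accept strings end.
a: 0a undefined. 0a->0: ok.
b: 0b undefined. 0b->0: no, ab/a meet in 0. Open state 1: 0b->1.
ba: 1a undefined. 1a->0: no, aabaa/a meet in 0. 1a->1: no, ab/ba meet in 1. Open state 2: 1a->2.
bb: 1b undefined. 1b->0: no, bb/a meet in 0. 1b->1: ok.
baa: 2a undefined. 2a->0: no, aabaa/a meet in 0. 2a->1: ok.
bab: 2b undefined. 2b->0: no, bbab/a meet in 0. 2b->1: ok.
All examples now run through 3 states with every (state, symbol) defined. Accept strings end in {1}, Reject strings end in {0,2}; accept={1}.

states=3 start=0 accept={1} delta: 0a->0 0b->1 1a->2 1b->1 2a->1 2b->1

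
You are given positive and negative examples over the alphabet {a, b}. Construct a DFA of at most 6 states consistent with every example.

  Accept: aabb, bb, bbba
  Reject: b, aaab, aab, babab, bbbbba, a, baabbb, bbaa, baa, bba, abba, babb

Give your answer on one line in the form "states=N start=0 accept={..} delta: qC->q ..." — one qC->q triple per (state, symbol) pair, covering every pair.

states=4 start=0 accept={2} delta: 0a->0 0b->1 1a->1 1b->2 2a->0 2b->3 3a->2 3b->0

Fold the examples into a partial DFA from state 0: repeatedly fix the first undefined (state, symbol) met by the shortest-then-alphabetical prefix, trying targets in increasing order and rejecting any under which an Accept and a Reject string meet in one state with the same remainder; add a state when all current targets are rejected. Accepting states are where Accept strings end.
a: 0a undefined. 0a->0: ok.
b: 0b undefined. 0b->0: no, aabb/b meet in 0. Open state 1: 0b->1.
ba: 1a undefined. 1a->0: no, aabb/babb meet in 1 with "b" left. 1a->1: ok.
bb: 1b undefined. 1b->0: no, aabb/a meet in 0. 1b->1: no, aabb/b meet in 1. Open state 2: 1b->2.
bba: 2a undefined. 2a->0: ok.
bbb: 2b undefined. 2b->0: no, bbba/bbbbba meet in 0. 2b->1: no, aabb/baabbb meet in 2. 2b->2: no, aabb/baabbb meet in 2. Open state 3: 2b->3.
bbba: 3a undefined. 3a->0: no, bbba/a meet in 0. 3a->1: no, bbba/b meet in 1. 3a->2: ok.
bbbb: 3b undefined. 3b->0: ok.
All examples now run through 4 states with every (state, symbol) defined. Accept strings end in {2}, Reject strings end in {0,1,3}; accept={2}.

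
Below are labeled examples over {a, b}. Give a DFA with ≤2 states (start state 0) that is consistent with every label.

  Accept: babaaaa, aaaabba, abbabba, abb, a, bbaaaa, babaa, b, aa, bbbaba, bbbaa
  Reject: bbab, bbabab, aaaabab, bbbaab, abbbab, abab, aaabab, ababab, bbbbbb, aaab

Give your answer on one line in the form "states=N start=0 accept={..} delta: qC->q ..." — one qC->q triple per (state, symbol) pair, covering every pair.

states=2 start=0 accept={1} delta: 0a->1 0b->1 1a->1 1b->0

Fold the examples into a partial DFA from state 0: repeatedly fix the first undefined (state, symbol) met by the shortest-then-alphabetical prefix, trying targets in increasing order and rejecting any under which an Accept and a Reject string meet in one state with the same remainder; add a state when all current targets are rejected. Accepting states are where Accept strings end.
a: 0a undefined. 0a->0: no, b/aaab meet in 0 with "b" left. Open state 1: 0a->1.
b: 0b undefined. 0b->0: no, b/bbbbbb meet in 0. 0b->1: ok.
aa: 1a undefined. 1a->0: no, babaaaa/aaaabab meet in 1. 1a->1: ok.
ab: 1b undefined. 1b->0: ok.
All examples now run through 2 states with every (state, symbol) defined. Accept strings end in {1}, Reject strings end in {0}; accept={1}.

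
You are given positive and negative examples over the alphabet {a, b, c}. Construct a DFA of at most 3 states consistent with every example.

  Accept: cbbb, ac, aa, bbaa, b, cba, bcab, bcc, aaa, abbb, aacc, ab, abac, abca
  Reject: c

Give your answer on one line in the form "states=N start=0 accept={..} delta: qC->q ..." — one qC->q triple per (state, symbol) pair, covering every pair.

State merging on the prefix tree: take the shortest (then alphabetical) example prefix whose next move is undefined and point that move at state 0, else 1, else 2, ...; a target is out if some Accept/Reject pair would then sit in one state with the same input left (inseparable). If every existing state is out, open a new one.
a: 0a undefined. 0a->0: no, ac/c meet in 0 with "c" left. Open state 1: 0a->1.
b: 0b undefined. 0b->0: ok.
c: 0c undefined. 0c->0: no, cbbb/c meet in 0. 0c->1: ok.
aa: 1a undefined. 1a->0: no, aaa/c meet in 1. 1a->1: no, aa/c meet in 1. Open state 2: 1a->2.
ab: 1b undefined. 1b->0: no, cba/c meet in 1. 1b->1: no, cbbb/c meet in 1. 1b->2: ok.
ac: 1c undefined. 1c->0: ok.
aaa: 2a undefined. 2a->0: no, abac/c meet in 1. 2a->1: no, cba/c meet in 1. 2a->2: ok.
aac: 2c undefined. 2c->0: no, aacc/c meet in 1. 2c->1: no, abac/c meet in 1. 2c->2: ok.
abb: 2b undefined. 2b->0: ok.
All examples now run through 3 states with every (state, symbol) defined. Accept strings end in {0,2}, Reject strings end in {1}; accept={0,2}.

states=3 start=0 accept={0,2} delta: 0a->1 0b->0 0c->1 1a->2 1b->2 1c->0 2a->2 2b->0 2c->2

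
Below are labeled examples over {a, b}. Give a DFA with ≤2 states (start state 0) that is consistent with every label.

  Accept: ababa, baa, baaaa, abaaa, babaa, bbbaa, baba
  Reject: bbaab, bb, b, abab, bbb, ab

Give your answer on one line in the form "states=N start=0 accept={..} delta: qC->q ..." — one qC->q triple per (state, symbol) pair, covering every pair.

states=2 start=0 accept={0} delta: 0a->0 0b->1 1a->0 1b->1

Grow the machine one transition at a time. Run the examples from 0; the earliest place one falls off (shortest prefix, ties alphabetical) gets sent to the lowest-numbered state that keeps every Accept/Reject pair distinguishable — a pair clashes when both reach the same state with identical unread suffix — and to a fresh state only if none does.
a: 0a undefined. 0a->0: ok.
b: 0b undefined. 0b->0: no, ababa/bbaab meet in 0. Open state 1: 0b->1.
ba: 1a undefined. 1a->0: ok.
bb: 1b undefined. 1b->0: no, ababa/bb meet in 0. 1b->1: ok.
All examples now run through 2 states with every (state, symbol) defined. Accept strings end in {0}, Reject strings end in {1}; accept={0}.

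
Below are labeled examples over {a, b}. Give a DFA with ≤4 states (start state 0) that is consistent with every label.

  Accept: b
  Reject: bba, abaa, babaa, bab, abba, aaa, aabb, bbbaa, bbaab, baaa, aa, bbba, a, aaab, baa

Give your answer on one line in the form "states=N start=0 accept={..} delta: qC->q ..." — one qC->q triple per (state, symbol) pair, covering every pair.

states=2 start=0 accept={0} delta: 0a->1 0b->0 1a->1 1b->1

Grow the machine one transition at a time. Run the examples from 0; the earliest place one falls off (shortest prefix, ties alphabetical) gets sent to the lowest-numbered state that keeps every Accept/Reject pair distinguishable — a pair clashes when both reach the same state with identical unread suffix — and to a fresh state only if none does.
a: 0a undefined. 0a->0: no, b/aaab meet in 0 with "b" left. Open state 1: 0a->1.
b: 0b undefined. 0b->0: ok.
aa: 1a undefined. 1a->0: no, b/aabb meet in 0. 1a->1: ok.
ab: 1b undefined. 1b->0: no, b/bab meet in 0. 1b->1: ok.
All examples now run through 2 states with every (state, symbol) defined. Accept strings end in {0}, Reject strings end in {1}; accept={0}.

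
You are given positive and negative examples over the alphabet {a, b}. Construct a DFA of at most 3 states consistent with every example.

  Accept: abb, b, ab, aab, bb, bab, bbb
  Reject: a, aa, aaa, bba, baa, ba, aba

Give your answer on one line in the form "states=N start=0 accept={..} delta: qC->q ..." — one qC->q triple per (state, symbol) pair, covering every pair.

Grow the machine one transition at a time. Run the examples from 0; the earliest place one falls off (shortest prefix, ties alphabetical) gets sent to the lowest-numbered state that keeps every Accept/Reject pair distinguishable — a pair clashes when both reach the same state with identical unread suffix — and to a fresh state only if none does.
a: 0a undefined. 0a->0: ok.
b: 0b undefined. 0b->0: no, abb/a meet in 0. Open state 1: 0b->1.
ba: 1a undefined. 1a->0: ok.
bb: 1b undefined. 1b->0: no, abb/a meet in 0. 1b->1: ok.
All examples now run through 2 states with every (state, symbol) defined. Accept strings end in {1}, Reject strings end in {0}; accept={1}.

states=2 start=0 accept={1} delta: 0a->0 0b->1 1a->0 1b->1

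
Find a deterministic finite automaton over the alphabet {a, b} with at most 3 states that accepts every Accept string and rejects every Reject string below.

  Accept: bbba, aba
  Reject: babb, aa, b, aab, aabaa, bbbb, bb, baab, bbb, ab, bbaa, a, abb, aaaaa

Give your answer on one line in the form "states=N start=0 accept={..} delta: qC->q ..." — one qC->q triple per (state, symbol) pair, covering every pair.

State merging on the prefix tree: take the shortest (then alphabetical) example prefix whose next move is undefined and point that move at state 0, else 1, else 2, ...; a target is out if some Accept/Reject pair would then sit in one state with the same input left (inseparable). If every existing state is out, open a new one.
a: 0a undefined. 0a->0: ok.
b: 0b undefined. 0b->0: no, bbba/babb meet in 0. Open state 1: 0b->1.
ba: 1a undefined. 1a->0: no, aba/aa meet in 0. 1a->1: no, aba/b meet in 1. Open state 2: 1a->2.
bb: 1b undefined. 1b->0: ok.
baa: 2a undefined. 2a->0: ok.
bab: 2b undefined. 2b->0: ok.
All examples now run through 3 states with every (state, symbol) defined. Accept strings end in {2}, Reject strings end in {0,1}; accept={2}.

states=3 start=0 accept={2} delta: 0a->0 0b->1 1a->2 1b->0 2a->0 2b->0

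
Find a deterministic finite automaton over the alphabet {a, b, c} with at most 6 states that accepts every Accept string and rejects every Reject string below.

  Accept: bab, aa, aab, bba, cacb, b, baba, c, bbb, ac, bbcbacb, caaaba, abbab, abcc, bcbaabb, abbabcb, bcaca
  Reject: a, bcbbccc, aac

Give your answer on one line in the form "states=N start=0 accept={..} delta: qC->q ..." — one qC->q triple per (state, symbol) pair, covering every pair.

Fold the examples into a partial DFA from state 0: repeatedly fix the first undefined (state, symbol) met by the shortest-then-alphabetical prefix, trying targets in increasing order and rejecting any under which an Accept and a Reject string meet in one state with the same remainder; add a state when all current targets are rejected. Accepting states are where Accept strings end.
a: 0a undefined. 0a->0: no, aa/a meet in 0. Open state 1: 0a->1.
b: 0b undefined. 0b->0: no, bba/a meet in 1. 0b->1: no, b/a meet in 1. Open state 2: 0b->2.
c: 0c undefined. 0c->0: ok.
aa: 1a undefined. 1a->0: no, aa/aac meet in 0. 1a->1: no, aa/a meet in 1. 1a->2: ok.
ab: 1b undefined. 1b->0: ok.
ac: 1c undefined. 1c->0: ok.
ba: 2a undefined. 2a->0: ok.
bb: 2b undefined. 2b->0: no, bba/a meet in 1. 2b->1: no, aab/a meet in 1. 2b->2: ok.
bc: 2c undefined. 2c->0: no, bba/bcbbccc meet in 0. 2c->1: no, bba/bcbbccc meet in 0. 2c->2: no, bab/bcbbccc meet in 2. Open state 3: 2c->3.
bca: 3a undefined. 3a->0: no, bcaca/a meet in 1. 3a->1: no, bcaca/a meet in 1. 3a->2: ok.
bcb: 3b undefined. 3b->0: ok.
bcbbcc: 3c undefined. 3c->0: no, bba/bcbbccc meet in 0. 3c->1: no, bba/bcbbccc meet in 0. 3c->2: ok.
All examples now run through 4 states with every (state, symbol) defined. Accept strings end in {0,2}, Reject strings end in {1,3}; accept={0,2}.

states=4 start=0 accept={0,2} delta: 0a->1 0b->2 0c->0 1a->2 1b->0 1c->0 2a->0 2b->2 2c->3 3a->2 3b->0 3c->2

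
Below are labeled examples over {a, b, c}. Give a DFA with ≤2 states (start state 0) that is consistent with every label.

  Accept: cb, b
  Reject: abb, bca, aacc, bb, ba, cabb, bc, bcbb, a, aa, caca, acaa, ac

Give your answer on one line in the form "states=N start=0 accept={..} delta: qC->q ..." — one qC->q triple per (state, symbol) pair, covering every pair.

states=2 start=0 accept={1} delta: 0a->0 0b->1 0c->0 1a->0 1b->0 1c->0

Grow the machine one transition at a time. Run the examples from 0; the earliest place one falls off (shortest prefix, ties alphabetical) gets sent to the lowest-numbered state that keeps every Accept/Reject pair distinguishable — a pair clashes when both reach the same state with identical unread suffix — and to a fresh state only if none does.
a: 0a undefined. 0a->0: ok.
b: 0b undefined. 0b->0: no, b/abb meet in 0. Open state 1: 0b->1.
c: 0c undefined. 0c->0: ok.
ba: 1a undefined. 1a->0: ok.
bb: 1b undefined. 1b->0: ok.
bc: 1c undefined. 1c->0: ok.
All examples now run through 2 states with every (state, symbol) defined. Accept strings end in {1}, Reject strings end in {0}; accept={1}.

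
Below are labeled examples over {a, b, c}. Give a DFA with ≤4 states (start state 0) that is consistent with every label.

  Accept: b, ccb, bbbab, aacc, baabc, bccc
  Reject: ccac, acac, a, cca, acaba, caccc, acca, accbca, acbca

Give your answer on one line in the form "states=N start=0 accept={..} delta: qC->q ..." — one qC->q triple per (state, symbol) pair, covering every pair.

states=4 start=0 accept={1,3} delta: 0a->0 0b->1 0c->1 1a->2 1b->0 1c->3 2a->0 2b->1 2c->2 3a->2 3b->1 3c->0

Fold the examples into a partial DFA from state 0: repeatedly fix the first undefined (state, symbol) met by the shortest-then-alphabetical prefix, trying targets in increasing order and rejecting any under which an Accept and a Reject string meet in one state with the same remainder; add a state when all current targets are rejected. Accepting states are where Accept strings end.
a: 0a undefined. 0a->0: ok.
b: 0b undefined. 0b->0: no, b/a meet in 0. Open state 1: 0b->1.
c: 0c undefined. 0c->0: no, aacc/ccac meet in 0. 0c->1: ok.
ba: 1a undefined. 1a->0: no, b/acac meet in 1. 1a->1: no, aacc/acac meet in 1 with "c" left. Open state 2: 1a->2.
bb: 1b undefined. 1b->0: ok.
bc: 1c undefined. 1c->0: no, b/ccac meet in 1. 1c->1: no, ccb/a meet in 0. 1c->2: no, aacc/acbca meet in 2. Open state 3: 1c->3.
baa: 2a undefined. 2a->0: ok.
bcc: 3c undefined. 3c->0: ok.
cac: 2c undefined. 2c->0: no, aacc/caccc meet in 3. 2c->1: no, b/acac meet in 1. 2c->2: ok.
cca: 3a undefined. 3a->0: no, b/ccac meet in 1. 3a->1: no, b/cca meet in 1. 3a->2: ok.
ccb: 3b undefined. 3b->0: no, ccb/a meet in 0. 3b->1: ok.
acab: 2b undefined. 2b->0: no, bbbab/a meet in 0. 2b->1: ok.
All examples now run through 4 states with every (state, symbol) defined. Accept strings end in {1,3}, Reject strings end in {0,2}; accept={1,3}.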